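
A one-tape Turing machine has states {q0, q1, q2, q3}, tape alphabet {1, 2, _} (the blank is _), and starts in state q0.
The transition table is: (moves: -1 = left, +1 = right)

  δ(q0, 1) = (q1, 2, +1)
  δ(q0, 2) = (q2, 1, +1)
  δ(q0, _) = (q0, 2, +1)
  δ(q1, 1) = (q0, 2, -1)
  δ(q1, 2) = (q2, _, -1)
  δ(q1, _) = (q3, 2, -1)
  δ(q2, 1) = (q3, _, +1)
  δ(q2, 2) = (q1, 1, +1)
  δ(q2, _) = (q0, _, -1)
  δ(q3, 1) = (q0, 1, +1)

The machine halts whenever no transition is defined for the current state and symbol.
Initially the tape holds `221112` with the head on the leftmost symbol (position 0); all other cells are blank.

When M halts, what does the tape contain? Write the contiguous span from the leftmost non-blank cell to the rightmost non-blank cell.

q0 | [2]21112_   read 2 → write 1, move +1, go to q2
q2 | 1[2]1112_   read 2 → write 1, move +1, go to q1
q1 | 11[1]112_   read 1 → write 2, move -1, go to q0
q0 | 1[1]2112_   read 1 → write 2, move +1, go to q1
q1 | 12[2]112_   read 2 → write _, move -1, go to q2
q2 | 1[2]_112_   read 2 → write 1, move +1, go to q1
q1 | 11[_]112_   read _ → write 2, move -1, go to q3
q3 | 1[1]2112_   read 1 → write 1, move +1, go to q0
q0 | 11[2]112_   read 2 → write 1, move +1, go to q2
q2 | 111[1]12_   read 1 → write _, move +1, go to q3
q3 | 111_[1]2_   read 1 → write 1, move +1, go to q0
q0 | 111_1[2]_   read 2 → write 1, move +1, go to q2
q2 | 111_11[_]   read _ → write _, move -1, go to q0
q0 | 111_1[1]_   read 1 → write 2, move +1, go to q1
q1 | 111_12[_]   read _ → write 2, move -1, go to q3
q3 | 111_1[2]2
The non-blank tape span at halt is 111_122.

111_122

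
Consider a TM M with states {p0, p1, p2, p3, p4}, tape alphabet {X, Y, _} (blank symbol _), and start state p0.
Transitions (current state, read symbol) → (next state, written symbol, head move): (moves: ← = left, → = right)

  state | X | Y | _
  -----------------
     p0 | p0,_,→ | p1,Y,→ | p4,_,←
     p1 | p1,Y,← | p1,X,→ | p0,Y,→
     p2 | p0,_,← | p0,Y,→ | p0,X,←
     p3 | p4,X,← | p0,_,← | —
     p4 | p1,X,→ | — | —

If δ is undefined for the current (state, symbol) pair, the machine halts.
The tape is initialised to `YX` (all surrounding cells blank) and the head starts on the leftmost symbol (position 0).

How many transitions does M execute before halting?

p0 | [Y]X__   read Y → write Y, move →, go to p1
p1 | Y[X]__   read X → write Y, move ←, go to p1
p1 | [Y]Y__   read Y → write X, move →, go to p1
p1 | X[Y]__   read Y → write X, move →, go to p1
p1 | XX[_]_   read _ → write Y, move →, go to p0
p0 | XXY[_]   read _ → write _, move ←, go to p4
p4 | XX[Y]_
M halts after 6 transitions.

6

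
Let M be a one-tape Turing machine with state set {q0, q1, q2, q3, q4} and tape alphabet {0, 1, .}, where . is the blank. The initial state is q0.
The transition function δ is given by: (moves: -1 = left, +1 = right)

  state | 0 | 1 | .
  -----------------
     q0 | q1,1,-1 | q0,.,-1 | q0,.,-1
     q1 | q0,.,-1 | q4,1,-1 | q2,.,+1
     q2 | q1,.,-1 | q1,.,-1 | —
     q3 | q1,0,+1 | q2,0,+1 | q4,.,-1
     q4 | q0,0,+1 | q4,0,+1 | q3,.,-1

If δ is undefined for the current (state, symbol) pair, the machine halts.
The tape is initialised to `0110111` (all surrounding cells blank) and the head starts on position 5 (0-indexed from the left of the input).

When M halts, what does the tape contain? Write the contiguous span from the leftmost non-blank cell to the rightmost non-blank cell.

q0 | 01101[1]1   read 1 → write ., move -1, go to q0
q0 | 0110[1].1   read 1 → write ., move -1, go to q0
q0 | 011[0]..1   read 0 → write 1, move -1, go to q1
q1 | 01[1]1..1   read 1 → write 1, move -1, go to q4
q4 | 0[1]11..1   read 1 → write 0, move +1, go to q4
q4 | 00[1]1..1   read 1 → write 0, move +1, go to q4
q4 | 000[1]..1   read 1 → write 0, move +1, go to q4
q4 | 0000[.].1   read . → write ., move -1, go to q3
q3 | 000[0]..1   read 0 → write 0, move +1, go to q1
q1 | 0000[.].1   read . → write ., move +1, go to q2
q2 | 0000.[.]1
The non-blank tape span at halt is 0000..1.

0000..1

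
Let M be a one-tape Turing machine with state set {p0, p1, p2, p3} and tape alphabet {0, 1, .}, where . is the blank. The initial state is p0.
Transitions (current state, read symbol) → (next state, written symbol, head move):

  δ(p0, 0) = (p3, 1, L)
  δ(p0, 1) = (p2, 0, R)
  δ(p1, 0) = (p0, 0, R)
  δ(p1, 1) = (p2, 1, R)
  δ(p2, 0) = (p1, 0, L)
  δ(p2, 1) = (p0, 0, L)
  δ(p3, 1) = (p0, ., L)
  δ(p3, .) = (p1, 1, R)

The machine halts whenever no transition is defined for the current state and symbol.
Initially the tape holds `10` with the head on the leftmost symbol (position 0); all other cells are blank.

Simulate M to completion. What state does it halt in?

p0 | [1]0   read 1 → write 0, move R, go to p2
p2 | 0[0]   read 0 → write 0, move L, go to p1
p1 | [0]0   read 0 → write 0, move R, go to p0
p0 | 0[0]   read 0 → write 1, move L, go to p3
p3 | [0]1
No transition is defined for (p3, 0); M halts in state p3.

p3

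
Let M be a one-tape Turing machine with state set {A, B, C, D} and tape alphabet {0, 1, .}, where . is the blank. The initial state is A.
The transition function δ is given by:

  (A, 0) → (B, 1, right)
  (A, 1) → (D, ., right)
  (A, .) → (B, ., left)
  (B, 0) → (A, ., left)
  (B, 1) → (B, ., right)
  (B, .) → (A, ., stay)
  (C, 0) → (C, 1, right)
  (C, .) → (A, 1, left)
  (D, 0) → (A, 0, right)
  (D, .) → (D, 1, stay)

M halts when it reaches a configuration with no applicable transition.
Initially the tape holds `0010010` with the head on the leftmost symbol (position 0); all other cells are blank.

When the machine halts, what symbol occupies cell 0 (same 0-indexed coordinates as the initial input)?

state=A head=0 tape=[0]010010   (A,0)→(B,1,right)
state=B head=1 tape=1[0]10010   (B,0)→(A,.,left)
state=A head=0 tape=[1].10010   (A,1)→(D,.,right)
state=D head=1 tape=.[.]10010   (D,.)→(D,1,stay)
state=D head=1 tape=.[1]10010
Cell 0 holds . when M halts.

.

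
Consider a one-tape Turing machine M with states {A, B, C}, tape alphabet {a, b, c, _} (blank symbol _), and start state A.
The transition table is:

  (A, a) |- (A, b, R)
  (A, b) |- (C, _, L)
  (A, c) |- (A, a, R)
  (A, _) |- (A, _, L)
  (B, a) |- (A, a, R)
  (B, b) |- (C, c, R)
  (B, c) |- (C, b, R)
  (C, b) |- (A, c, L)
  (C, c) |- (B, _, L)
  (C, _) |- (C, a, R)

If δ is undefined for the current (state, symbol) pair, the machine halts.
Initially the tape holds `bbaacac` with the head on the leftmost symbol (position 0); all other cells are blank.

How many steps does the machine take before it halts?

33

A | _[b]baacac_   read b → write _, move L, go to C
C | [_]_baacac_   read _ → write a, move R, go to C
C | a[_]baacac_   read _ → write a, move R, go to C
C | aa[b]aacac_   read b → write c, move L, go to A
A | a[a]caacac_   read a → write b, move R, go to A
A | ab[c]aacac_   read c → write a, move R, go to A
A | aba[a]acac_   read a → write b, move R, go to A
A | abab[a]cac_   read a → write b, move R, go to A
A | ababb[c]ac_   read c → write a, move R, go to A
A | ababba[a]c_   read a → write b, move R, go to A
A | ababbab[c]_   read c → write a, move R, go to A
A | ababbaba[_]   read _ → write _, move L, go to A
A | ababbab[a]_   read a → write b, move R, go to A
A | ababbabb[_]   read _ → write _, move L, go to A
A | ababbab[b]_   read b → write _, move L, go to C
C | ababba[b]__   read b → write c, move L, go to A
A | ababb[a]c__   read a → write b, move R, go to A
A | ababbb[c]__   read c → write a, move R, go to A
A | ababbba[_]_   read _ → write _, move L, go to A
A | ababbb[a]__   read a → write b, move R, go to A
A | ababbbb[_]_   read _ → write _, move L, go to A
A | ababbb[b]__   read b → write _, move L, go to C
C | ababb[b]___   read b → write c, move L, go to A
A | abab[b]c___   read b → write _, move L, go to C
C | aba[b]_c___   read b → write c, move L, go to A
A | ab[a]c_c___   read a → write b, move R, go to A
A | abb[c]_c___   read c → write a, move R, go to A
A | abba[_]c___   read _ → write _, move L, go to A
A | abb[a]_c___   read a → write b, move R, go to A
A | abbb[_]c___   read _ → write _, move L, go to A
A | abb[b]_c___   read b → write _, move L, go to C
C | ab[b]__c___   read b → write c, move L, go to A
A | a[b]c__c___   read b → write _, move L, go to C
C | [a]_c__c___
M halts after 33 transitions.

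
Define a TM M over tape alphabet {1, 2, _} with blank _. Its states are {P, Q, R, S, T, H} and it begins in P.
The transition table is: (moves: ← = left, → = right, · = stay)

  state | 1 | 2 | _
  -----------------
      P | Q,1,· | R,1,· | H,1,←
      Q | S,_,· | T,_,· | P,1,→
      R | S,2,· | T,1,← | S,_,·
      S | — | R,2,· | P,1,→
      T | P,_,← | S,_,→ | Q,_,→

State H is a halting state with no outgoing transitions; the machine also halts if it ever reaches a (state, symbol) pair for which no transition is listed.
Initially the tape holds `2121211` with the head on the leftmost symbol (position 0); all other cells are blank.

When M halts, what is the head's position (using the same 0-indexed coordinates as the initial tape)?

state=P head=0 tape=_[2]121211   (P,2)→(R,1,·)
state=R head=0 tape=_[1]121211   (R,1)→(S,2,·)
state=S head=0 tape=_[2]121211   (S,2)→(R,2,·)
state=R head=0 tape=_[2]121211   (R,2)→(T,1,←)
state=T head=-1 tape=[_]1121211   (T,_)→(Q,_,→)
state=Q head=0 tape=_[1]121211   (Q,1)→(S,_,·)
state=S head=0 tape=_[_]121211   (S,_)→(P,1,→)
state=P head=1 tape=_1[1]21211   (P,1)→(Q,1,·)
state=Q head=1 tape=_1[1]21211   (Q,1)→(S,_,·)
state=S head=1 tape=_1[_]21211   (S,_)→(P,1,→)
state=P head=2 tape=_11[2]1211   (P,2)→(R,1,·)
state=R head=2 tape=_11[1]1211   (R,1)→(S,2,·)
state=S head=2 tape=_11[2]1211   (S,2)→(R,2,·)
state=R head=2 tape=_11[2]1211   (R,2)→(T,1,←)
state=T head=1 tape=_1[1]11211   (T,1)→(P,_,←)
state=P head=0 tape=_[1]_11211   (P,1)→(Q,1,·)
state=Q head=0 tape=_[1]_11211   (Q,1)→(S,_,·)
state=S head=0 tape=_[_]_11211   (S,_)→(P,1,→)
state=P head=1 tape=_1[_]11211   (P,_)→(H,1,←)
state=H head=0 tape=_[1]111211
At halt the head is at cell 0.

0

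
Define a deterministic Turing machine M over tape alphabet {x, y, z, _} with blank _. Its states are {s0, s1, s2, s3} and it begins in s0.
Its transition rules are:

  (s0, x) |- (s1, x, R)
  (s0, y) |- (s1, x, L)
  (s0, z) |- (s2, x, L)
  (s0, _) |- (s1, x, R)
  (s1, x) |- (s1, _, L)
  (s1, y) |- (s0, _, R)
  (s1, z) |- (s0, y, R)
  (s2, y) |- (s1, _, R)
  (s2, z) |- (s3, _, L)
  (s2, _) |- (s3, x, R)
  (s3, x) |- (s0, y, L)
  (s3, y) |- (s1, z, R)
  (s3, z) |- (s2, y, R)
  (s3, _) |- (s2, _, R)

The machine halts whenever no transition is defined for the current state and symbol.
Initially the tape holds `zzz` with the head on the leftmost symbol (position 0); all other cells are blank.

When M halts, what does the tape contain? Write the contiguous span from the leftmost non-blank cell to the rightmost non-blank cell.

state=s0 head=0 tape=_[z]zz__   (s0,z)→(s2,x,L)
state=s2 head=-1 tape=[_]xzz__   (s2,_)→(s3,x,R)
state=s3 head=0 tape=x[x]zz__   (s3,x)→(s0,y,L)
state=s0 head=-1 tape=[x]yzz__   (s0,x)→(s1,x,R)
state=s1 head=0 tape=x[y]zz__   (s1,y)→(s0,_,R)
state=s0 head=1 tape=x_[z]z__   (s0,z)→(s2,x,L)
state=s2 head=0 tape=x[_]xz__   (s2,_)→(s3,x,R)
state=s3 head=1 tape=xx[x]z__   (s3,x)→(s0,y,L)
state=s0 head=0 tape=x[x]yz__   (s0,x)→(s1,x,R)
state=s1 head=1 tape=xx[y]z__   (s1,y)→(s0,_,R)
state=s0 head=2 tape=xx_[z]__   (s0,z)→(s2,x,L)
state=s2 head=1 tape=xx[_]x__   (s2,_)→(s3,x,R)
state=s3 head=2 tape=xxx[x]__   (s3,x)→(s0,y,L)
state=s0 head=1 tape=xx[x]y__   (s0,x)→(s1,x,R)
state=s1 head=2 tape=xxx[y]__   (s1,y)→(s0,_,R)
state=s0 head=3 tape=xxx_[_]_   (s0,_)→(s1,x,R)
state=s1 head=4 tape=xxx_x[_]
The non-blank tape span at halt is xxx_x.

xxx_x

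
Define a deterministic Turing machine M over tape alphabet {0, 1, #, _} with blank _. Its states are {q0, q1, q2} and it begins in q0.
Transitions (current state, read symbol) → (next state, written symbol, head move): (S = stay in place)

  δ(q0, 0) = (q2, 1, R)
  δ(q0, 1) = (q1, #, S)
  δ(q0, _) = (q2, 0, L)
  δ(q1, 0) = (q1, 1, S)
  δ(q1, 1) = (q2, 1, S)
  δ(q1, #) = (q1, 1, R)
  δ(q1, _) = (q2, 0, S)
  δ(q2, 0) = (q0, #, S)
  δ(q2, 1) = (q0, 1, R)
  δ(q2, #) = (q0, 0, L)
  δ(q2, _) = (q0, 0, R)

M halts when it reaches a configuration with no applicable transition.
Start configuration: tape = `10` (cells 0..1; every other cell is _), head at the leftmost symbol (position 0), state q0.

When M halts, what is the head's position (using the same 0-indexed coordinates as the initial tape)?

q0 | [1]0___   read 1 → write #, move S, go to q1
q1 | [#]0___   read # → write 1, move R, go to q1
q1 | 1[0]___   read 0 → write 1, move S, go to q1
q1 | 1[1]___   read 1 → write 1, move S, go to q2
q2 | 1[1]___   read 1 → write 1, move R, go to q0
q0 | 11[_]__   read _ → write 0, move L, go to q2
q2 | 1[1]0__   read 1 → write 1, move R, go to q0
q0 | 11[0]__   read 0 → write 1, move R, go to q2
q2 | 111[_]_   read _ → write 0, move R, go to q0
q0 | 1110[_]   read _ → write 0, move L, go to q2
q2 | 111[0]0   read 0 → write #, move S, go to q0
q0 | 111[#]0
At halt the head is at cell 3.

3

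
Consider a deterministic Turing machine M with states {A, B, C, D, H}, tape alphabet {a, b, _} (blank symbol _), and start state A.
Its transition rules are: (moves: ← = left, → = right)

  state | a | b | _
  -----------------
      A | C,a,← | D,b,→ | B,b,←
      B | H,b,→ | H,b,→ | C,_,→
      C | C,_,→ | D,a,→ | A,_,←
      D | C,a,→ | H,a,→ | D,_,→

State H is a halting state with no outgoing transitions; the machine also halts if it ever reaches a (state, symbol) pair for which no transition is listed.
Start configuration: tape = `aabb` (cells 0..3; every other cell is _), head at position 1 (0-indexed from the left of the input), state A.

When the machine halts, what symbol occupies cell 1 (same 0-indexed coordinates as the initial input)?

state=A head=1 tape=a[a]bb_   (A,a)→(C,a,←)
state=C head=0 tape=[a]abb_   (C,a)→(C,_,→)
state=C head=1 tape=_[a]bb_   (C,a)→(C,_,→)
state=C head=2 tape=__[b]b_   (C,b)→(D,a,→)
state=D head=3 tape=__a[b]_   (D,b)→(H,a,→)
state=H head=4 tape=__aa[_]
Cell 1 holds _ when M halts.

_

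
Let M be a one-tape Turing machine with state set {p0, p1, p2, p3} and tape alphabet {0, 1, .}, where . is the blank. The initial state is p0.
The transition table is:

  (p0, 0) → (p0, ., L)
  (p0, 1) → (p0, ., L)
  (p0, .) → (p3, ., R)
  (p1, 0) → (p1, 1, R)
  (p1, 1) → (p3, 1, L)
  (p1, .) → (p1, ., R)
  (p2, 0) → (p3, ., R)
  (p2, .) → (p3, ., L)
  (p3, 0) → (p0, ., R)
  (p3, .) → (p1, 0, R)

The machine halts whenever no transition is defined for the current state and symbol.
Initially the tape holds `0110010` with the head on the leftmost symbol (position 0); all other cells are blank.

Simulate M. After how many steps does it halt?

16

state=p0 head=0 tape=.[0]110010   (p0,0)→(p0,.,L)
state=p0 head=-1 tape=[.].110010   (p0,.)→(p3,.,R)
state=p3 head=0 tape=.[.]110010   (p3,.)→(p1,0,R)
state=p1 head=1 tape=.0[1]10010   (p1,1)→(p3,1,L)
state=p3 head=0 tape=.[0]110010   (p3,0)→(p0,.,R)
state=p0 head=1 tape=..[1]10010   (p0,1)→(p0,.,L)
state=p0 head=0 tape=.[.].10010   (p0,.)→(p3,.,R)
state=p3 head=1 tape=..[.]10010   (p3,.)→(p1,0,R)
state=p1 head=2 tape=..0[1]0010   (p1,1)→(p3,1,L)
state=p3 head=1 tape=..[0]10010   (p3,0)→(p0,.,R)
state=p0 head=2 tape=...[1]0010   (p0,1)→(p0,.,L)
state=p0 head=1 tape=..[.].0010   (p0,.)→(p3,.,R)
state=p3 head=2 tape=...[.]0010   (p3,.)→(p1,0,R)
state=p1 head=3 tape=...0[0]010   (p1,0)→(p1,1,R)
state=p1 head=4 tape=...01[0]10   (p1,0)→(p1,1,R)
state=p1 head=5 tape=...011[1]0   (p1,1)→(p3,1,L)
state=p3 head=4 tape=...01[1]10
M halts after 16 transitions.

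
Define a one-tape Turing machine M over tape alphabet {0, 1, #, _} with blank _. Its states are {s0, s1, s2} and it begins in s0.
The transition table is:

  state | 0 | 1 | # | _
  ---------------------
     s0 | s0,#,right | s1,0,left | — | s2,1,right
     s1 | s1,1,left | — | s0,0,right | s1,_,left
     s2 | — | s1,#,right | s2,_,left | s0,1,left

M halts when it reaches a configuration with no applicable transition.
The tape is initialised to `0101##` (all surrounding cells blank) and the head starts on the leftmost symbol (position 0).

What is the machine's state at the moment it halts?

state=s0 head=0 tape=[0]101##   (s0,0)→(s0,#,right)
state=s0 head=1 tape=#[1]01##   (s0,1)→(s1,0,left)
state=s1 head=0 tape=[#]001##   (s1,#)→(s0,0,right)
state=s0 head=1 tape=0[0]01##   (s0,0)→(s0,#,right)
state=s0 head=2 tape=0#[0]1##   (s0,0)→(s0,#,right)
state=s0 head=3 tape=0##[1]##   (s0,1)→(s1,0,left)
state=s1 head=2 tape=0#[#]0##   (s1,#)→(s0,0,right)
state=s0 head=3 tape=0#0[0]##   (s0,0)→(s0,#,right)
state=s0 head=4 tape=0#0#[#]#
No transition is defined for (s0, #); M halts in state s0.

s0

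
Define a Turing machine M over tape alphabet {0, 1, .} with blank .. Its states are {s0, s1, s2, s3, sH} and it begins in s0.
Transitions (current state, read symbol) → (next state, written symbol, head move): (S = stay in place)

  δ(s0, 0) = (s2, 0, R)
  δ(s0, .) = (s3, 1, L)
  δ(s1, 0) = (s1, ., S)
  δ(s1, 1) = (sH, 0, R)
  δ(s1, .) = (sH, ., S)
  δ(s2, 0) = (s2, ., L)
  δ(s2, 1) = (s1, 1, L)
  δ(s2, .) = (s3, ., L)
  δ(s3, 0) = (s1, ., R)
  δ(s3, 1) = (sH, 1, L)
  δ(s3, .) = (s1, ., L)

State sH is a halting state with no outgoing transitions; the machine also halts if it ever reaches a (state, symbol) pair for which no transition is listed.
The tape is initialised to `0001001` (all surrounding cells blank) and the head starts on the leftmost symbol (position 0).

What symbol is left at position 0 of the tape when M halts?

.

state=s0 head=0 tape=...[0]001001   (s0,0)→(s2,0,R)
state=s2 head=1 tape=...0[0]01001   (s2,0)→(s2,.,L)
state=s2 head=0 tape=...[0].01001   (s2,0)→(s2,.,L)
state=s2 head=-1 tape=..[.]..01001   (s2,.)→(s3,.,L)
state=s3 head=-2 tape=.[.]...01001   (s3,.)→(s1,.,L)
state=s1 head=-3 tape=[.]....01001   (s1,.)→(sH,.,S)
state=sH head=-3 tape=[.]....01001
Cell 0 holds . when M halts.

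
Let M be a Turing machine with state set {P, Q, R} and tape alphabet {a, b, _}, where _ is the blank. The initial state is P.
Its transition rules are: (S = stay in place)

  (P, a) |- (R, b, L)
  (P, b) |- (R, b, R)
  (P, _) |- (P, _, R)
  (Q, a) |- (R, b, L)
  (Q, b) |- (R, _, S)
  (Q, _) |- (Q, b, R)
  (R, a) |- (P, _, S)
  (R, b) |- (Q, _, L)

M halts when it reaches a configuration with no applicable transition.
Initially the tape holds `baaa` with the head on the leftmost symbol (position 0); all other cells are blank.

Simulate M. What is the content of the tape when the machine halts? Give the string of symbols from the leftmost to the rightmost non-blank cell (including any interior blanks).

P | [b]aaa   read b → write b, move R, go to R
R | b[a]aa   read a → write _, move S, go to P
P | b[_]aa   read _ → write _, move R, go to P
P | b_[a]a   read a → write b, move L, go to R
R | b[_]ba
The non-blank tape span at halt is b_ba.

b_ba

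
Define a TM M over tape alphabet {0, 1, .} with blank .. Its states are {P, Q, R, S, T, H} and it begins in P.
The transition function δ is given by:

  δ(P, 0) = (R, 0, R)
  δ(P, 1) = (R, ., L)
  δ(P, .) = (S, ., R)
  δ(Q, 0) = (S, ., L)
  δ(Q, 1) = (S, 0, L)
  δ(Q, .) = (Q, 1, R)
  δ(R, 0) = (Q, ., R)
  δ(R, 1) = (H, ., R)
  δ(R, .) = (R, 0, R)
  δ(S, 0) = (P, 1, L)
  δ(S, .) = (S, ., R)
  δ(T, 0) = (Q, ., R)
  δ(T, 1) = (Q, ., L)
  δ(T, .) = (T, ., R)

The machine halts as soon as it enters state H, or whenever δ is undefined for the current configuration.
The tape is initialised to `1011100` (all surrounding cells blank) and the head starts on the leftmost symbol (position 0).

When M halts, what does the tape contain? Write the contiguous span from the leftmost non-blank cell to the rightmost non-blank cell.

P | .[1]011100   read 1 → write ., move L, go to R
R | [.].011100   read . → write 0, move R, go to R
R | 0[.]011100   read . → write 0, move R, go to R
R | 00[0]11100   read 0 → write ., move R, go to Q
Q | 00.[1]1100   read 1 → write 0, move L, go to S
S | 00[.]01100   read . → write ., move R, go to S
S | 00.[0]1100   read 0 → write 1, move L, go to P
P | 00[.]11100   read . → write ., move R, go to S
S | 00.[1]1100
The non-blank tape span at halt is 00.11100.

00.11100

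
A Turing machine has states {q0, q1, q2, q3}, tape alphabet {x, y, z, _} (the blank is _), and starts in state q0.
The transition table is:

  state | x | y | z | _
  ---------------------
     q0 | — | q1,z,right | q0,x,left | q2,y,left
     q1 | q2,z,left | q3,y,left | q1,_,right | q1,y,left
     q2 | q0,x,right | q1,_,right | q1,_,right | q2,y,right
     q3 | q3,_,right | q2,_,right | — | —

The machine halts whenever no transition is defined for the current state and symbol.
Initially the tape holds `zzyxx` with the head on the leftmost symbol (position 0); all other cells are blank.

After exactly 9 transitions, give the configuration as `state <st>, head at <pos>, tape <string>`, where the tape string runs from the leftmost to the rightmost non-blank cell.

state q3, head at 1, tape yy__yxx

q0 | __[z]zyxx   read z → write x, move left, go to q0
q0 | _[_]xzyxx   read _ → write y, move left, go to q2
q2 | [_]yxzyxx   read _ → write y, move right, go to q2
q2 | y[y]xzyxx   read y → write _, move right, go to q1
q1 | y_[x]zyxx   read x → write z, move left, go to q2
q2 | y[_]zzyxx   read _ → write y, move right, go to q2
q2 | yy[z]zyxx   read z → write _, move right, go to q1
q1 | yy_[z]yxx   read z → write _, move right, go to q1
q1 | yy__[y]xx   read y → write y, move left, go to q3
q3 | yy_[_]yxx
After 9 steps: state q3, head at 1, tape yy__yxx.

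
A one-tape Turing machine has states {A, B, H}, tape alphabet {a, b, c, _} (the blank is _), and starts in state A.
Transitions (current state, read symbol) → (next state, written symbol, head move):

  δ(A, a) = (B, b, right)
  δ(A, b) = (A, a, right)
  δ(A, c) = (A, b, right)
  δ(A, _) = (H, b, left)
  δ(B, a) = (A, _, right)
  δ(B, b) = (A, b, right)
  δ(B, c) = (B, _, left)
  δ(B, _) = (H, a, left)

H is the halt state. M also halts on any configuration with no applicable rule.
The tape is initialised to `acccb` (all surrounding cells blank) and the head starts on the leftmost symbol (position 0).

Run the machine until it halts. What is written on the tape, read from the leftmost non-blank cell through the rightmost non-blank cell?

bbccb

state=A head=0 tape=[a]cccb   (A,a)→(B,b,right)
state=B head=1 tape=b[c]ccb   (B,c)→(B,_,left)
state=B head=0 tape=[b]_ccb   (B,b)→(A,b,right)
state=A head=1 tape=b[_]ccb   (A,_)→(H,b,left)
state=H head=0 tape=[b]bccb
The non-blank tape span at halt is bbccb.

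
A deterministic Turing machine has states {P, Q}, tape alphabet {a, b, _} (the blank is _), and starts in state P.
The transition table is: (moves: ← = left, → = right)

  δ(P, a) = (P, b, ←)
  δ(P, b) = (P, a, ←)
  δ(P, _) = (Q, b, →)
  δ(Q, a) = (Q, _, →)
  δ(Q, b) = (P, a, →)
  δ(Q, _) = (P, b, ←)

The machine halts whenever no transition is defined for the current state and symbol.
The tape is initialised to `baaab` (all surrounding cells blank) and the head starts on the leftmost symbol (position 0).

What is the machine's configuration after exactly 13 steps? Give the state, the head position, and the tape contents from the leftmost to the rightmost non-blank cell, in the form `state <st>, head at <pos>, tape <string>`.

state P, head at 5, tape b___baab

P | _[b]aaab__   read b → write a, move ←, go to P
P | [_]aaaab__   read _ → write b, move →, go to Q
Q | b[a]aaab__   read a → write _, move →, go to Q
Q | b_[a]aab__   read a → write _, move →, go to Q
Q | b__[a]ab__   read a → write _, move →, go to Q
Q | b___[a]b__   read a → write _, move →, go to Q
Q | b____[b]__   read b → write a, move →, go to P
P | b____a[_]_   read _ → write b, move →, go to Q
Q | b____ab[_]   read _ → write b, move ←, go to P
P | b____a[b]b   read b → write a, move ←, go to P
P | b____[a]ab   read a → write b, move ←, go to P
P | b___[_]bab   read _ → write b, move →, go to Q
Q | b___b[b]ab   read b → write a, move →, go to P
P | b___ba[a]b
After 13 steps: state P, head at 5, tape b___baab.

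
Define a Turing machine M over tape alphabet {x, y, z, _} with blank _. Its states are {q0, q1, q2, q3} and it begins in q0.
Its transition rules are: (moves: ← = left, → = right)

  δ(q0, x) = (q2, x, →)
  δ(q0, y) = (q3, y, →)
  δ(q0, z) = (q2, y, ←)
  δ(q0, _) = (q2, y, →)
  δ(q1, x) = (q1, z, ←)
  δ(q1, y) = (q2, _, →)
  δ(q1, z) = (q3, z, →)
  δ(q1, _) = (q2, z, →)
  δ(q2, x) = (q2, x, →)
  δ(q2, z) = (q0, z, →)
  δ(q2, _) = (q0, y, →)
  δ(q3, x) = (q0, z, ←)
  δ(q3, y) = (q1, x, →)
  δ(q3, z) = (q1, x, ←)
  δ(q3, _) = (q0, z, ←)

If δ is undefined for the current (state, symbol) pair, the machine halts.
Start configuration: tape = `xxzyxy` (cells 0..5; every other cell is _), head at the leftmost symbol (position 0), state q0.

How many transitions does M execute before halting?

q0 | [x]xzyxy   read x → write x, move →, go to q2
q2 | x[x]zyxy   read x → write x, move →, go to q2
q2 | xx[z]yxy   read z → write z, move →, go to q0
q0 | xxz[y]xy   read y → write y, move →, go to q3
q3 | xxzy[x]y   read x → write z, move ←, go to q0
q0 | xxz[y]zy   read y → write y, move →, go to q3
q3 | xxzy[z]y   read z → write x, move ←, go to q1
q1 | xxz[y]xy   read y → write _, move →, go to q2
q2 | xxz_[x]y   read x → write x, move →, go to q2
q2 | xxz_x[y]
M halts after 9 transitions.

9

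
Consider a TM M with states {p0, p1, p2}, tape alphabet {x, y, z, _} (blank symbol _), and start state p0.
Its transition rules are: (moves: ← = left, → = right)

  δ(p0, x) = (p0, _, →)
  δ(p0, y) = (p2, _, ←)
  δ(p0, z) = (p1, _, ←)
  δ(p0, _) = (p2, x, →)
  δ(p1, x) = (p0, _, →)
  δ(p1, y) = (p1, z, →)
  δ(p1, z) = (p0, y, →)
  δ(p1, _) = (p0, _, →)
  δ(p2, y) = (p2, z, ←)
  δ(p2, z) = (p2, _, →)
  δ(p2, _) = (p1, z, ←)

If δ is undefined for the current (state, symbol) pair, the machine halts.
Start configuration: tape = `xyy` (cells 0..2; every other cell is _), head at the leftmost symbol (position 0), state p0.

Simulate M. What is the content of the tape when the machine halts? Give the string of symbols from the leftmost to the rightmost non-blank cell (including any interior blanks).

p0 | _[x]yy   read x → write _, move →, go to p0
p0 | __[y]y   read y → write _, move ←, go to p2
p2 | _[_]_y   read _ → write z, move ←, go to p1
p1 | [_]z_y   read _ → write _, move →, go to p0
p0 | _[z]_y   read z → write _, move ←, go to p1
p1 | [_]__y   read _ → write _, move →, go to p0
p0 | _[_]_y   read _ → write x, move →, go to p2
p2 | _x[_]y   read _ → write z, move ←, go to p1
p1 | _[x]zy   read x → write _, move →, go to p0
p0 | __[z]y   read z → write _, move ←, go to p1
p1 | _[_]_y   read _ → write _, move →, go to p0
p0 | __[_]y   read _ → write x, move →, go to p2
p2 | __x[y]   read y → write z, move ←, go to p2
p2 | __[x]z
The non-blank tape span at halt is xz.

xz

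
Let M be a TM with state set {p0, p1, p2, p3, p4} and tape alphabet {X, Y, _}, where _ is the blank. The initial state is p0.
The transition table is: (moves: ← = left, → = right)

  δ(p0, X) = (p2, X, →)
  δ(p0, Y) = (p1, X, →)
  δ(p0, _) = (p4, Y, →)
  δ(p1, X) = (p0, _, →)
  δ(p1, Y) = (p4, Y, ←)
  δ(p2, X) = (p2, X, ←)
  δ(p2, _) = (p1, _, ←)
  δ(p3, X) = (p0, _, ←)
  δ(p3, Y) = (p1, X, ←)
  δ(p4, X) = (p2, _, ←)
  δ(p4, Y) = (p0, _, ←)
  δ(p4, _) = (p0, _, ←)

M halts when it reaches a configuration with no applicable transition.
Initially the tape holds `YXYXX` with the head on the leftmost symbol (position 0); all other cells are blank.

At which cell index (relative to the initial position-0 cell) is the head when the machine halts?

p0 | [Y]XYXX__   read Y → write X, move →, go to p1
p1 | X[X]YXX__   read X → write _, move →, go to p0
p0 | X_[Y]XX__   read Y → write X, move →, go to p1
p1 | X_X[X]X__   read X → write _, move →, go to p0
p0 | X_X_[X]__   read X → write X, move →, go to p2
p2 | X_X_X[_]_   read _ → write _, move ←, go to p1
p1 | X_X_[X]__   read X → write _, move →, go to p0
p0 | X_X__[_]_   read _ → write Y, move →, go to p4
p4 | X_X__Y[_]   read _ → write _, move ←, go to p0
p0 | X_X__[Y]_   read Y → write X, move →, go to p1
p1 | X_X__X[_]
At halt the head is at cell 6.

6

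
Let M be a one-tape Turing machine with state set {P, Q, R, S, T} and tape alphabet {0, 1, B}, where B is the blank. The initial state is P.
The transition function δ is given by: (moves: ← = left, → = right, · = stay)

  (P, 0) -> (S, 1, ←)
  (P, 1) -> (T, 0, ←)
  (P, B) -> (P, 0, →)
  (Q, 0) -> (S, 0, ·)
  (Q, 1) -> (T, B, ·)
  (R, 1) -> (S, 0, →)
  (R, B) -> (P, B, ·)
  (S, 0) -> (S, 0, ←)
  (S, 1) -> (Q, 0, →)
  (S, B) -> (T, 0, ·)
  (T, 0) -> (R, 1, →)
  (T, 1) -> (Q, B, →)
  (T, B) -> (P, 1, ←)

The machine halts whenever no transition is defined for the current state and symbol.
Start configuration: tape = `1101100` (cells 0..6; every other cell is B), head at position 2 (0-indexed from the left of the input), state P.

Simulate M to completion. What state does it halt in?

R

P | BB11[0]1100   read 0 → write 1, move ←, go to S
S | BB1[1]11100   read 1 → write 0, move →, go to Q
Q | BB10[1]1100   read 1 → write B, move ·, go to T
T | BB10[B]1100   read B → write 1, move ←, go to P
P | BB1[0]11100   read 0 → write 1, move ←, go to S
S | BB[1]111100   read 1 → write 0, move →, go to Q
Q | BB0[1]11100   read 1 → write B, move ·, go to T
T | BB0[B]11100   read B → write 1, move ←, go to P
P | BB[0]111100   read 0 → write 1, move ←, go to S
S | B[B]1111100   read B → write 0, move ·, go to T
T | B[0]1111100   read 0 → write 1, move →, go to R
R | B1[1]111100   read 1 → write 0, move →, go to S
S | B10[1]11100   read 1 → write 0, move →, go to Q
Q | B100[1]1100   read 1 → write B, move ·, go to T
T | B100[B]1100   read B → write 1, move ←, go to P
P | B10[0]11100   read 0 → write 1, move ←, go to S
S | B1[0]111100   read 0 → write 0, move ←, go to S
S | B[1]0111100   read 1 → write 0, move →, go to Q
Q | B0[0]111100   read 0 → write 0, move ·, go to S
S | B0[0]111100   read 0 → write 0, move ←, go to S
S | B[0]0111100   read 0 → write 0, move ←, go to S
S | [B]00111100   read B → write 0, move ·, go to T
T | [0]00111100   read 0 → write 1, move →, go to R
R | 1[0]0111100
No transition is defined for (R, 0); M halts in state R.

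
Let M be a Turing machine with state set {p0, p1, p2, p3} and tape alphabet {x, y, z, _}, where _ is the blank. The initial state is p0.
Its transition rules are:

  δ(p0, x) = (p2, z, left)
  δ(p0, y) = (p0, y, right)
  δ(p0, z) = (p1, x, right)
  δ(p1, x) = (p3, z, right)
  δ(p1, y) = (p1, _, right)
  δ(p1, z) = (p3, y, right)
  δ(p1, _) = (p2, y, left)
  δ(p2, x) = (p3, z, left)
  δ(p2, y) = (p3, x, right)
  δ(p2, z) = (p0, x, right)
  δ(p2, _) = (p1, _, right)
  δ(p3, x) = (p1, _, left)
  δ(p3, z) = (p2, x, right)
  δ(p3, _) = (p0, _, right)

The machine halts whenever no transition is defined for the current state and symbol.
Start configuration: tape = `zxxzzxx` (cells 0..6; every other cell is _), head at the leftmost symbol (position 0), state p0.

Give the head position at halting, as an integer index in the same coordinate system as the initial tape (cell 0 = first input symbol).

state=p0 head=0 tape=[z]xxzzxx__   (p0,z)→(p1,x,right)
state=p1 head=1 tape=x[x]xzzxx__   (p1,x)→(p3,z,right)
state=p3 head=2 tape=xz[x]zzxx__   (p3,x)→(p1,_,left)
state=p1 head=1 tape=x[z]_zzxx__   (p1,z)→(p3,y,right)
state=p3 head=2 tape=xy[_]zzxx__   (p3,_)→(p0,_,right)
state=p0 head=3 tape=xy_[z]zxx__   (p0,z)→(p1,x,right)
state=p1 head=4 tape=xy_x[z]xx__   (p1,z)→(p3,y,right)
state=p3 head=5 tape=xy_xy[x]x__   (p3,x)→(p1,_,left)
state=p1 head=4 tape=xy_x[y]_x__   (p1,y)→(p1,_,right)
state=p1 head=5 tape=xy_x_[_]x__   (p1,_)→(p2,y,left)
state=p2 head=4 tape=xy_x[_]yx__   (p2,_)→(p1,_,right)
state=p1 head=5 tape=xy_x_[y]x__   (p1,y)→(p1,_,right)
state=p1 head=6 tape=xy_x__[x]__   (p1,x)→(p3,z,right)
state=p3 head=7 tape=xy_x__z[_]_   (p3,_)→(p0,_,right)
state=p0 head=8 tape=xy_x__z_[_]
At halt the head is at cell 8.

8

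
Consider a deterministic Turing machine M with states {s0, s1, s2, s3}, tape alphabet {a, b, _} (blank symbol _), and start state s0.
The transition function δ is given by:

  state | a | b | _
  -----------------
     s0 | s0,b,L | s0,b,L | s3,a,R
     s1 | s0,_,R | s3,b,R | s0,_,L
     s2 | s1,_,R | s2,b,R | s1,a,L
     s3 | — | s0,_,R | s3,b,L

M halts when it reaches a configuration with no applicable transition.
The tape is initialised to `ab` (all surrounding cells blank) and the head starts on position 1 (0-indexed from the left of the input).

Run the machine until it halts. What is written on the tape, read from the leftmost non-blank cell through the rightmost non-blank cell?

aa_ab

s0 | _a[b]__   read b → write b, move L, go to s0
s0 | _[a]b__   read a → write b, move L, go to s0
s0 | [_]bb__   read _ → write a, move R, go to s3
s3 | a[b]b__   read b → write _, move R, go to s0
s0 | a_[b]__   read b → write b, move L, go to s0
s0 | a[_]b__   read _ → write a, move R, go to s3
s3 | aa[b]__   read b → write _, move R, go to s0
s0 | aa_[_]_   read _ → write a, move R, go to s3
s3 | aa_a[_]   read _ → write b, move L, go to s3
s3 | aa_[a]b
The non-blank tape span at halt is aa_ab.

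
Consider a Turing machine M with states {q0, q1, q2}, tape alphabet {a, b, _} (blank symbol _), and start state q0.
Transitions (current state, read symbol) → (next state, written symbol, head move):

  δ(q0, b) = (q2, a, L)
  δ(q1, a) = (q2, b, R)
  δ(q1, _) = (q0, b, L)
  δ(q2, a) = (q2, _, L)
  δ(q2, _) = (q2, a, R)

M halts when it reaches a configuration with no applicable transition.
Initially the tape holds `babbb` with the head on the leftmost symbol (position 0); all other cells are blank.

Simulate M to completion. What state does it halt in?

q2

q0 | ___[b]abbb   read b → write a, move L, go to q2
q2 | __[_]aabbb   read _ → write a, move R, go to q2
q2 | __a[a]abbb   read a → write _, move L, go to q2
q2 | __[a]_abbb   read a → write _, move L, go to q2
q2 | _[_]__abbb   read _ → write a, move R, go to q2
q2 | _a[_]_abbb   read _ → write a, move R, go to q2
q2 | _aa[_]abbb   read _ → write a, move R, go to q2
q2 | _aaa[a]bbb   read a → write _, move L, go to q2
q2 | _aa[a]_bbb   read a → write _, move L, go to q2
q2 | _a[a]__bbb   read a → write _, move L, go to q2
q2 | _[a]___bbb   read a → write _, move L, go to q2
q2 | [_]____bbb   read _ → write a, move R, go to q2
q2 | a[_]___bbb   read _ → write a, move R, go to q2
q2 | aa[_]__bbb   read _ → write a, move R, go to q2
q2 | aaa[_]_bbb   read _ → write a, move R, go to q2
q2 | aaaa[_]bbb   read _ → write a, move R, go to q2
q2 | aaaaa[b]bb
No transition is defined for (q2, b); M halts in state q2.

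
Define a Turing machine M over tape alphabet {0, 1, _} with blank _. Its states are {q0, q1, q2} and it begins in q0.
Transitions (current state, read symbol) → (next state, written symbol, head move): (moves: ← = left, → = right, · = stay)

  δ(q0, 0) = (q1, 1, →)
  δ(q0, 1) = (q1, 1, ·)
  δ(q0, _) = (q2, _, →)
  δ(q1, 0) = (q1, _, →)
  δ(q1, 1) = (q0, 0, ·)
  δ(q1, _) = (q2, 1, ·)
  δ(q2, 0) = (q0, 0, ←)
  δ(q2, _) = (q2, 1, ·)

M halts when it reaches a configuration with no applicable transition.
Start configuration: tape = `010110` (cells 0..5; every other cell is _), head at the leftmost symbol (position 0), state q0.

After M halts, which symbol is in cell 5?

_

q0 | [0]10110_   read 0 → write 1, move →, go to q1
q1 | 1[1]0110_   read 1 → write 0, move ·, go to q0
q0 | 1[0]0110_   read 0 → write 1, move →, go to q1
q1 | 11[0]110_   read 0 → write _, move →, go to q1
q1 | 11_[1]10_   read 1 → write 0, move ·, go to q0
q0 | 11_[0]10_   read 0 → write 1, move →, go to q1
q1 | 11_1[1]0_   read 1 → write 0, move ·, go to q0
q0 | 11_1[0]0_   read 0 → write 1, move →, go to q1
q1 | 11_11[0]_   read 0 → write _, move →, go to q1
q1 | 11_11_[_]   read _ → write 1, move ·, go to q2
q2 | 11_11_[1]
Cell 5 holds _ when M halts.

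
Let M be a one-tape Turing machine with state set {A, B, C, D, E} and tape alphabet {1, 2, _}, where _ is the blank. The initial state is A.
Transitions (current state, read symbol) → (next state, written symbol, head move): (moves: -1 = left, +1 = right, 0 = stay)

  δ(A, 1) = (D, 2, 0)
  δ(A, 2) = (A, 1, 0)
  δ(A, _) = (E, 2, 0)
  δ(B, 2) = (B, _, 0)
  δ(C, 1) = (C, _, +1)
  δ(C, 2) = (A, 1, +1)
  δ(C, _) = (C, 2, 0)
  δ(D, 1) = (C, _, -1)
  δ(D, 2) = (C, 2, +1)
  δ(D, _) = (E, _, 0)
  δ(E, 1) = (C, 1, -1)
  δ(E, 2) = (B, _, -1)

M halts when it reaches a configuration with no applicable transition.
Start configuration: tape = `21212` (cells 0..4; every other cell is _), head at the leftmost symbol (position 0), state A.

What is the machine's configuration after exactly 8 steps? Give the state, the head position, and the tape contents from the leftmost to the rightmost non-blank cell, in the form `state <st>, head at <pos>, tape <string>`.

state A, head at 5, tape 2_121

state=A head=0 tape=[2]1212_   (A,2)→(A,1,0)
state=A head=0 tape=[1]1212_   (A,1)→(D,2,0)
state=D head=0 tape=[2]1212_   (D,2)→(C,2,+1)
state=C head=1 tape=2[1]212_   (C,1)→(C,_,+1)
state=C head=2 tape=2_[2]12_   (C,2)→(A,1,+1)
state=A head=3 tape=2_1[1]2_   (A,1)→(D,2,0)
state=D head=3 tape=2_1[2]2_   (D,2)→(C,2,+1)
state=C head=4 tape=2_12[2]_   (C,2)→(A,1,+1)
state=A head=5 tape=2_121[_]
After 8 steps: state A, head at 5, tape 2_121.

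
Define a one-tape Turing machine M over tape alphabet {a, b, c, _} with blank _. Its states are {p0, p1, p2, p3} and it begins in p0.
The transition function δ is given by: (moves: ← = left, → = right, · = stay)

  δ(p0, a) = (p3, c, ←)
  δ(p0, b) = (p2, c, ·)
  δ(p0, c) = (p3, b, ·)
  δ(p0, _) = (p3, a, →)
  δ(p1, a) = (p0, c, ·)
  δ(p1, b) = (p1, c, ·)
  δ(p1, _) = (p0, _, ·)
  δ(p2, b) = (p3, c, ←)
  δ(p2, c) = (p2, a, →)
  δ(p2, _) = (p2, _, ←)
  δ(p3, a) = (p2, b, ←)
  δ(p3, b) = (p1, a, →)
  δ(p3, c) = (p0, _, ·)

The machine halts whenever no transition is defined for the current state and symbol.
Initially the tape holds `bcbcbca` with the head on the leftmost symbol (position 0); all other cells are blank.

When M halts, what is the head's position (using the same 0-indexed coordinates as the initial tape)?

p0 | [b]cbcbca   read b → write c, move ·, go to p2
p2 | [c]cbcbca   read c → write a, move →, go to p2
p2 | a[c]bcbca   read c → write a, move →, go to p2
p2 | aa[b]cbca   read b → write c, move ←, go to p3
p3 | a[a]ccbca   read a → write b, move ←, go to p2
p2 | [a]bccbca
At halt the head is at cell 0.

0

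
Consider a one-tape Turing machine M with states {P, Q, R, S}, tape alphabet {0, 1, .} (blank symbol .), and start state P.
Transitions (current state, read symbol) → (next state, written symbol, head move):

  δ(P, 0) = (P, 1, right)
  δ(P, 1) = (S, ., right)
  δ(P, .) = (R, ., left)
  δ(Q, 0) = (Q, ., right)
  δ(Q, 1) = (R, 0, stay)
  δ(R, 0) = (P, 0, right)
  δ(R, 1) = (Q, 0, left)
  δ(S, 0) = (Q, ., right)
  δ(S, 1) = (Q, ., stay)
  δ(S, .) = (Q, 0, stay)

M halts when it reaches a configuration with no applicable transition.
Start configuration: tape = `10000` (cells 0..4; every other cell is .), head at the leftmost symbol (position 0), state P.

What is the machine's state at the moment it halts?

Q

state=P head=0 tape=[1]0000.   (P,1)→(S,.,right)
state=S head=1 tape=.[0]000.   (S,0)→(Q,.,right)
state=Q head=2 tape=..[0]00.   (Q,0)→(Q,.,right)
state=Q head=3 tape=...[0]0.   (Q,0)→(Q,.,right)
state=Q head=4 tape=....[0].   (Q,0)→(Q,.,right)
state=Q head=5 tape=.....[.]
No transition is defined for (Q, .); M halts in state Q.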